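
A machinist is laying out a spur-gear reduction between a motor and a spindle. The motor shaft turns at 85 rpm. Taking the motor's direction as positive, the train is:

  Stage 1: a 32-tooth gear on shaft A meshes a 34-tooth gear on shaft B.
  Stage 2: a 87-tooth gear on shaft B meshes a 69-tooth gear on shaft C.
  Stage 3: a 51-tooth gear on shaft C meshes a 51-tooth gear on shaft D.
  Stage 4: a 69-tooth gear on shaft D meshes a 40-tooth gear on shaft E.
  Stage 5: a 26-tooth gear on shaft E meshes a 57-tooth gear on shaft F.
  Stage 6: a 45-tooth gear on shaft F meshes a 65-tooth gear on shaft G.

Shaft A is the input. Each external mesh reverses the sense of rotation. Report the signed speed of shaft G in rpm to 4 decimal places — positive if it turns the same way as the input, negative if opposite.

+54.9474 rpm (same as input, |ω| = 54.9474 rpm)

Stage 1 [32T→34T]: ω = 85.0000×32/34 = 80.0000 rpm, dir flips to −; running = −80.0000
Stage 2 [87T→69T]: ω = 80.0000×87/69 = 100.8696 rpm, dir flips to +; running = +100.8696
Stage 3 [51T→51T]: ω = 100.8696×51/51 = 100.8696 rpm, dir flips to −; running = −100.8696
Stage 4 [69T→40T]: ω = 100.8696×69/40 = 174.0000 rpm, dir flips to +; running = +174.0000
Stage 5 [26T→57T]: ω = 174.0000×26/57 = 79.3684 rpm, dir flips to −; running = −79.3684
Stage 6 [45T→65T]: ω = 79.3684×45/65 = 54.9474 rpm, dir flips to +; running = +54.9474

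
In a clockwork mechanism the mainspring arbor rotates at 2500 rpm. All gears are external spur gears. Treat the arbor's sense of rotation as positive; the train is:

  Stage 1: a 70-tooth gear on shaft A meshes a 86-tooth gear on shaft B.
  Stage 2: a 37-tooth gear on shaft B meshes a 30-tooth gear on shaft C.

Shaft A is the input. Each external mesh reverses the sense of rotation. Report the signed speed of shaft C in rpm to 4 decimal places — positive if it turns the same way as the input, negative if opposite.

+2509.6899 rpm (same as input, |ω| = 2509.6899 rpm)

Stage 1 [70T→86T]: ω = 2500.0000×70/86 = 2034.8837 rpm, dir flips to −; running = −2034.8837
Stage 2 [37T→30T]: ω = 2034.8837×37/30 = 2509.6899 rpm, dir flips to +; running = +2509.6899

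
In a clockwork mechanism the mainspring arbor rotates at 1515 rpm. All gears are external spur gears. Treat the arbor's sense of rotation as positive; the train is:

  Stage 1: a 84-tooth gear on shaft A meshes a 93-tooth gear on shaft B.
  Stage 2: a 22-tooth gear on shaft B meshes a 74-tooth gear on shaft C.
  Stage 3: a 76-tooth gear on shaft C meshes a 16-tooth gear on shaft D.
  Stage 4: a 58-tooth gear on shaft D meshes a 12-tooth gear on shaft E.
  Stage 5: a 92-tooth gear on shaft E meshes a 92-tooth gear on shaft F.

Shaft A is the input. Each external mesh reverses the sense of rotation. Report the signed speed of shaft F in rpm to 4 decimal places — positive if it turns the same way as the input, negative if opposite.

Stage 1 [84T→93T]: ω = 1515.0000×84/93 = 1368.3871 rpm, dir flips to −; running = −1368.3871
Stage 2 [22T→74T]: ω = 1368.3871×22/74 = 406.8178 rpm, dir flips to +; running = +406.8178
Stage 3 [76T→16T]: ω = 406.8178×76/16 = 1932.3845 rpm, dir flips to −; running = −1932.3845
Stage 4 [58T→12T]: ω = 1932.3845×58/12 = 9339.8583 rpm, dir flips to +; running = +9339.8583
Stage 5 [92T→92T]: ω = 9339.8583×92/92 = 9339.8583 rpm, dir flips to −; running = −9339.8583

-9339.8583 rpm (opposite to input, |ω| = 9339.8583 rpm)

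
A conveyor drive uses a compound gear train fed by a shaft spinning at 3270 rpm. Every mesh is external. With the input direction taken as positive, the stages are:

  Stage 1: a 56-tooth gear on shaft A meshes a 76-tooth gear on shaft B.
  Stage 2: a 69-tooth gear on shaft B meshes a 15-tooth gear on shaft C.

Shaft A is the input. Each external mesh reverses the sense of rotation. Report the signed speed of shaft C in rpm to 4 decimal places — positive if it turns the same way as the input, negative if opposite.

+11083.5789 rpm (same as input, |ω| = 11083.5789 rpm)

Stage 1 [56T→76T]: ω = 3270.0000×56/76 = 2409.4737 rpm, dir flips to −; running = −2409.4737
Stage 2 [69T→15T]: ω = 2409.4737×69/15 = 11083.5789 rpm, dir flips to +; running = +11083.5789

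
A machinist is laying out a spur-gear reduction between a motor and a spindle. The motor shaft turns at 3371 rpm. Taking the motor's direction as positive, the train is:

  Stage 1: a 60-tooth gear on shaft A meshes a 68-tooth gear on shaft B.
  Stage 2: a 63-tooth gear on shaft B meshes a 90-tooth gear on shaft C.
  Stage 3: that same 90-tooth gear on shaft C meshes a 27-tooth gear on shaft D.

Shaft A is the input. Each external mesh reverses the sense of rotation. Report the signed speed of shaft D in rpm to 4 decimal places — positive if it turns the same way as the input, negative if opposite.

-6940.2941 rpm (opposite to input, |ω| = 6940.2941 rpm)

Stage 1 [60T→68T]: ω = 3371.0000×60/68 = 2974.4118 rpm, dir flips to −; running = −2974.4118
Stage 2 [63T→90T]: ω = 2974.4118×63/90 = 2082.0882 rpm, dir flips to +; running = +2082.0882
Stage 3 [90T→27T]: ω = 2082.0882×90/27 = 6940.2941 rpm, dir flips to −; running = −6940.2941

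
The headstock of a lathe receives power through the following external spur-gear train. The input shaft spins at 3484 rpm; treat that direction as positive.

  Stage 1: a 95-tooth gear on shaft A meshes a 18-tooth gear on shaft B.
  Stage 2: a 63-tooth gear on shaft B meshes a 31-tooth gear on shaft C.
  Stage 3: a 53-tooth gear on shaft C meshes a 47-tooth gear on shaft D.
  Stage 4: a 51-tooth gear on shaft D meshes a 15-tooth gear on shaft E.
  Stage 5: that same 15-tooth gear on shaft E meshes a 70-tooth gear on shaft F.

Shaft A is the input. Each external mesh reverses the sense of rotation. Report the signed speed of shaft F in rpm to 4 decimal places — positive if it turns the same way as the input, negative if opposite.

Stage 1 [95T→18T]: ω = 3484.0000×95/18 = 18387.7778 rpm, dir flips to −; running = −18387.7778
Stage 2 [63T→31T]: ω = 18387.7778×63/31 = 37368.7097 rpm, dir flips to +; running = +37368.7097
Stage 3 [53T→47T]: ω = 37368.7097×53/47 = 42139.1833 rpm, dir flips to −; running = −42139.1833
Stage 4 [51T→15T]: ω = 42139.1833×51/15 = 143273.2231 rpm, dir flips to +; running = +143273.2231
Stage 5 [15T→70T]: ω = 143273.2231×15/70 = 30701.4049 rpm, dir flips to −; running = −30701.4049

-30701.4049 rpm (opposite to input, |ω| = 30701.4049 rpm)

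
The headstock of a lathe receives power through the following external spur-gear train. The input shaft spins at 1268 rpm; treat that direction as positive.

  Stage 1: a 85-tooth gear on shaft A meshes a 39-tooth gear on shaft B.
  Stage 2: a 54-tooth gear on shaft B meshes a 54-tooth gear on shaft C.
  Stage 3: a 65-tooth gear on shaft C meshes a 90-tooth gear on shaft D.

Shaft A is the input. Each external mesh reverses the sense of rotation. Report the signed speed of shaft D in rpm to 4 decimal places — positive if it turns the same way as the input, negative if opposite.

Stage 1 [85T→39T]: ω = 1268.0000×85/39 = 2763.5897 rpm, dir flips to −; running = −2763.5897
Stage 2 [54T→54T]: ω = 2763.5897×54/54 = 2763.5897 rpm, dir flips to +; running = +2763.5897
Stage 3 [65T→90T]: ω = 2763.5897×65/90 = 1995.9259 rpm, dir flips to −; running = −1995.9259

-1995.9259 rpm (opposite to input, |ω| = 1995.9259 rpm)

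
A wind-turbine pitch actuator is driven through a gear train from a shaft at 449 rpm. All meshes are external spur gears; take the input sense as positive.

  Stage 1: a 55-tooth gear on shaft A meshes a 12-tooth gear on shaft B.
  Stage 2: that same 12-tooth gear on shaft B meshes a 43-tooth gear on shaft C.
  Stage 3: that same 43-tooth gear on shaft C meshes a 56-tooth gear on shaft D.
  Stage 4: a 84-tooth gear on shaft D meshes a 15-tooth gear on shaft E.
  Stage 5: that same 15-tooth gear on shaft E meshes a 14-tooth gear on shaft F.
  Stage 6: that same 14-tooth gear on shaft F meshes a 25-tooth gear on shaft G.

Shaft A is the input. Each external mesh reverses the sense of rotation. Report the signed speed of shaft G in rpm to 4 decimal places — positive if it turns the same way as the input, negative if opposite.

Stage 1 [55T→12T]: ω = 449.0000×55/12 = 2057.9167 rpm, dir flips to −; running = −2057.9167
Stage 2 [12T→43T]: ω = 2057.9167×12/43 = 574.3023 rpm, dir flips to +; running = +574.3023
Stage 3 [43T→56T]: ω = 574.3023×43/56 = 440.9821 rpm, dir flips to −; running = −440.9821
Stage 4 [84T→15T]: ω = 440.9821×84/15 = 2469.5000 rpm, dir flips to +; running = +2469.5000
Stage 5 [15T→14T]: ω = 2469.5000×15/14 = 2645.8929 rpm, dir flips to −; running = −2645.8929
Stage 6 [14T→25T]: ω = 2645.8929×14/25 = 1481.7000 rpm, dir flips to +; running = +1481.7000

+1481.7000 rpm (same as input, |ω| = 1481.7000 rpm)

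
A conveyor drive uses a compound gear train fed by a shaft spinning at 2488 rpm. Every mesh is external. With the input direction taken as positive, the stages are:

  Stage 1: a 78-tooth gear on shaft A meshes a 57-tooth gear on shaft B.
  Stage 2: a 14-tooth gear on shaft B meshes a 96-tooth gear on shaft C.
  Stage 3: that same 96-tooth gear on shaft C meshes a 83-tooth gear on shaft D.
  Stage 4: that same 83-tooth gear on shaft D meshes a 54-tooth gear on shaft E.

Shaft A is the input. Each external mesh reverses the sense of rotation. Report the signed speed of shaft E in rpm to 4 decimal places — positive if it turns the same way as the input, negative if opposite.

+882.6823 rpm (same as input, |ω| = 882.6823 rpm)

Stage 1 [78T→57T]: ω = 2488.0000×78/57 = 3404.6316 rpm, dir flips to −; running = −3404.6316
Stage 2 [14T→96T]: ω = 3404.6316×14/96 = 496.5088 rpm, dir flips to +; running = +496.5088
Stage 3 [96T→83T]: ω = 496.5088×96/83 = 574.2752 rpm, dir flips to −; running = −574.2752
Stage 4 [83T→54T]: ω = 574.2752×83/54 = 882.6823 rpm, dir flips to +; running = +882.6823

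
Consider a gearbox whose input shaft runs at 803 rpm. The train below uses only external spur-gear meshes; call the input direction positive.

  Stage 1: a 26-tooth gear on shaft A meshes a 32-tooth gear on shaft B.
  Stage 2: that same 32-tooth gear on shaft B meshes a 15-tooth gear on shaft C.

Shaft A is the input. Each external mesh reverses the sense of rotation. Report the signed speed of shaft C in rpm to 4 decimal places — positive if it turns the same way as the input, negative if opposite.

+1391.8667 rpm (same as input, |ω| = 1391.8667 rpm)

Stage 1 [26T→32T]: ω = 803.0000×26/32 = 652.4375 rpm, dir flips to −; running = −652.4375
Stage 2 [32T→15T]: ω = 652.4375×32/15 = 1391.8667 rpm, dir flips to +; running = +1391.8667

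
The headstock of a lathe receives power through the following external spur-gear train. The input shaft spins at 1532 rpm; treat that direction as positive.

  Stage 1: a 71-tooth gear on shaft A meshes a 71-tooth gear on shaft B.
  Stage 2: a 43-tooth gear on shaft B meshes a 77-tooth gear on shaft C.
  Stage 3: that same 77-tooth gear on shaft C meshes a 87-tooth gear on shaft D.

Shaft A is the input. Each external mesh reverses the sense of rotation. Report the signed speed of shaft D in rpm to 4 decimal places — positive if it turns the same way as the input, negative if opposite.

Stage 1 [71T→71T]: ω = 1532.0000×71/71 = 1532.0000 rpm, dir flips to −; running = −1532.0000
Stage 2 [43T→77T]: ω = 1532.0000×43/77 = 855.5325 rpm, dir flips to +; running = +855.5325
Stage 3 [77T→87T]: ω = 855.5325×77/87 = 757.1954 rpm, dir flips to −; running = −757.1954

-757.1954 rpm (opposite to input, |ω| = 757.1954 rpm)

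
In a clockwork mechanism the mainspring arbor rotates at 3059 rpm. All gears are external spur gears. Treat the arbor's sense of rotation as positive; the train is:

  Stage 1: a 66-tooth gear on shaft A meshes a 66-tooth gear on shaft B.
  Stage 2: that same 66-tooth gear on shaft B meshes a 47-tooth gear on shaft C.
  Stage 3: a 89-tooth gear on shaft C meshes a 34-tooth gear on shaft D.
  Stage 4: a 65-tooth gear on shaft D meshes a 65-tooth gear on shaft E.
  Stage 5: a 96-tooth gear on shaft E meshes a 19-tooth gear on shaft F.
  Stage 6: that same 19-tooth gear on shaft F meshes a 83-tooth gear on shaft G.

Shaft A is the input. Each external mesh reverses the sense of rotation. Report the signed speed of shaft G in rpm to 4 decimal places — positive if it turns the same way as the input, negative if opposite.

Stage 1 [66T→66T]: ω = 3059.0000×66/66 = 3059.0000 rpm, dir flips to −; running = −3059.0000
Stage 2 [66T→47T]: ω = 3059.0000×66/47 = 4295.6170 rpm, dir flips to +; running = +4295.6170
Stage 3 [89T→34T]: ω = 4295.6170×89/34 = 11244.4093 rpm, dir flips to −; running = −11244.4093
Stage 4 [65T→65T]: ω = 11244.4093×65/65 = 11244.4093 rpm, dir flips to +; running = +11244.4093
Stage 5 [96T→19T]: ω = 11244.4093×96/19 = 56813.8573 rpm, dir flips to −; running = −56813.8573
Stage 6 [19T→83T]: ω = 56813.8573×19/83 = 13005.5818 rpm, dir flips to +; running = +13005.5818

+13005.5818 rpm (same as input, |ω| = 13005.5818 rpm)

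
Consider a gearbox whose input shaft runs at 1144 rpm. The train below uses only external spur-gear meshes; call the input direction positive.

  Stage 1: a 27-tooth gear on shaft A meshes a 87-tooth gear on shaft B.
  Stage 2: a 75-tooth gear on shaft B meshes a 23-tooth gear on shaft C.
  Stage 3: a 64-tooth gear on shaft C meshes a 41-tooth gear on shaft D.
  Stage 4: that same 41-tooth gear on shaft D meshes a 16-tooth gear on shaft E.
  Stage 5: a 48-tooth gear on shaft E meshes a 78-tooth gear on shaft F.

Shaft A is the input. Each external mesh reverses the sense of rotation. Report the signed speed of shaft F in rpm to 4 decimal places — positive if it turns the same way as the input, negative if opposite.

Stage 1 [27T→87T]: ω = 1144.0000×27/87 = 355.0345 rpm, dir flips to −; running = −355.0345
Stage 2 [75T→23T]: ω = 355.0345×75/23 = 1157.7211 rpm, dir flips to +; running = +1157.7211
Stage 3 [64T→41T]: ω = 1157.7211×64/41 = 1807.1745 rpm, dir flips to −; running = −1807.1745
Stage 4 [41T→16T]: ω = 1807.1745×41/16 = 4630.8846 rpm, dir flips to +; running = +4630.8846
Stage 5 [48T→78T]: ω = 4630.8846×48/78 = 2849.7751 rpm, dir flips to −; running = −2849.7751

-2849.7751 rpm (opposite to input, |ω| = 2849.7751 rpm)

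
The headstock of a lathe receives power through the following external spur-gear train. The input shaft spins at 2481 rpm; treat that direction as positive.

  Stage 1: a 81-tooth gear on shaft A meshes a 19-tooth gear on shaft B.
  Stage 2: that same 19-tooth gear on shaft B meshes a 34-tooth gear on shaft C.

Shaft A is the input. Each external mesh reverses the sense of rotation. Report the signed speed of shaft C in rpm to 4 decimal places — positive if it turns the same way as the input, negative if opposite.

+5910.6176 rpm (same as input, |ω| = 5910.6176 rpm)

Stage 1 [81T→19T]: ω = 2481.0000×81/19 = 10576.8947 rpm, dir flips to −; running = −10576.8947
Stage 2 [19T→34T]: ω = 10576.8947×19/34 = 5910.6176 rpm, dir flips to +; running = +5910.6176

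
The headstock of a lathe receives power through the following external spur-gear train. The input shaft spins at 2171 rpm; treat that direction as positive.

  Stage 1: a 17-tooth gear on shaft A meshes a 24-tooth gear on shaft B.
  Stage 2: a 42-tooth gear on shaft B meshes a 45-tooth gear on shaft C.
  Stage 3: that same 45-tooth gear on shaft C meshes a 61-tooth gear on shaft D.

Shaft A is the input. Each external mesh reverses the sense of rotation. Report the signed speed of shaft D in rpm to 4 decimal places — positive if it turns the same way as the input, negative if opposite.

-1058.8074 rpm (opposite to input, |ω| = 1058.8074 rpm)

Stage 1 [17T→24T]: ω = 2171.0000×17/24 = 1537.7917 rpm, dir flips to −; running = −1537.7917
Stage 2 [42T→45T]: ω = 1537.7917×42/45 = 1435.2722 rpm, dir flips to +; running = +1435.2722
Stage 3 [45T→61T]: ω = 1435.2722×45/61 = 1058.8074 rpm, dir flips to −; running = −1058.8074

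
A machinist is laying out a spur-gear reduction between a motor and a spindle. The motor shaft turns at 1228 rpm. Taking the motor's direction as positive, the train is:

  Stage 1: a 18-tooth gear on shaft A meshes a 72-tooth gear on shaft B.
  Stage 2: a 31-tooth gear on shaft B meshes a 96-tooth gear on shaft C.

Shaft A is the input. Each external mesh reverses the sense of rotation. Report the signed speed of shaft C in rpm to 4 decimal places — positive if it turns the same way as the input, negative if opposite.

+99.1354 rpm (same as input, |ω| = 99.1354 rpm)

Stage 1 [18T→72T]: ω = 1228.0000×18/72 = 307.0000 rpm, dir flips to −; running = −307.0000
Stage 2 [31T→96T]: ω = 307.0000×31/96 = 99.1354 rpm, dir flips to +; running = +99.1354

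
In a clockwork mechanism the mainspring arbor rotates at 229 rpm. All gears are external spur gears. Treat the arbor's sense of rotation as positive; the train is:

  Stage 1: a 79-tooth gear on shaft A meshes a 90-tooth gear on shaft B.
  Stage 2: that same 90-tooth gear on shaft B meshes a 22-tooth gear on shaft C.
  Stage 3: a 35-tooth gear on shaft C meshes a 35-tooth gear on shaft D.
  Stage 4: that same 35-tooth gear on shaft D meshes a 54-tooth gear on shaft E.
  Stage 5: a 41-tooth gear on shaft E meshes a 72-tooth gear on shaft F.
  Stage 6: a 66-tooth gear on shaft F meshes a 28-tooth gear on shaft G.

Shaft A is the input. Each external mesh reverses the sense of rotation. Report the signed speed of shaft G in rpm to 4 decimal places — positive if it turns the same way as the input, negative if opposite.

Stage 1 [79T→90T]: ω = 229.0000×79/90 = 201.0111 rpm, dir flips to −; running = −201.0111
Stage 2 [90T→22T]: ω = 201.0111×90/22 = 822.3182 rpm, dir flips to +; running = +822.3182
Stage 3 [35T→35T]: ω = 822.3182×35/35 = 822.3182 rpm, dir flips to −; running = −822.3182
Stage 4 [35T→54T]: ω = 822.3182×35/54 = 532.9840 rpm, dir flips to +; running = +532.9840
Stage 5 [41T→72T]: ω = 532.9840×41/72 = 303.5048 rpm, dir flips to −; running = −303.5048
Stage 6 [66T→28T]: ω = 303.5048×66/28 = 715.4041 rpm, dir flips to +; running = +715.4041

+715.4041 rpm (same as input, |ω| = 715.4041 rpm)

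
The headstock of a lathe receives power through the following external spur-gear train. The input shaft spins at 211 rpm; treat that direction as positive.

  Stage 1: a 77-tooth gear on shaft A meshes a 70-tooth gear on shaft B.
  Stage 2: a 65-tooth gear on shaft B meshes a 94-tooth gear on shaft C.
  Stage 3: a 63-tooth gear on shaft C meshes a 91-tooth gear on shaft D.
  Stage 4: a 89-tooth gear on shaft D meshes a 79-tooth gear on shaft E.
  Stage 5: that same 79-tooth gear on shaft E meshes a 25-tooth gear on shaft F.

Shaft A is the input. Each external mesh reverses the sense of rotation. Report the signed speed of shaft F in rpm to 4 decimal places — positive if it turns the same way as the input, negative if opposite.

-395.5577 rpm (opposite to input, |ω| = 395.5577 rpm)

Stage 1 [77T→70T]: ω = 211.0000×77/70 = 232.1000 rpm, dir flips to −; running = −232.1000
Stage 2 [65T→94T]: ω = 232.1000×65/94 = 160.4947 rpm, dir flips to +; running = +160.4947
Stage 3 [63T→91T]: ω = 160.4947×63/91 = 111.1117 rpm, dir flips to −; running = −111.1117
Stage 4 [89T→79T]: ω = 111.1117×89/79 = 125.1765 rpm, dir flips to +; running = +125.1765
Stage 5 [79T→25T]: ω = 125.1765×79/25 = 395.5577 rpm, dir flips to −; running = −395.5577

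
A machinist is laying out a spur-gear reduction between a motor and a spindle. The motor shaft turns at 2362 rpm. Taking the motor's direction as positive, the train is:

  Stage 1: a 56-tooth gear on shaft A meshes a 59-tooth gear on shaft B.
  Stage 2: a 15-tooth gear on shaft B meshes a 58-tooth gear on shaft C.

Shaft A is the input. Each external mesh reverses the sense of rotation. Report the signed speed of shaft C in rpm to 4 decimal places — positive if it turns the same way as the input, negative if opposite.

Stage 1 [56T→59T]: ω = 2362.0000×56/59 = 2241.8983 rpm, dir flips to −; running = −2241.8983
Stage 2 [15T→58T]: ω = 2241.8983×15/58 = 579.8013 rpm, dir flips to +; running = +579.8013

+579.8013 rpm (same as input, |ω| = 579.8013 rpm)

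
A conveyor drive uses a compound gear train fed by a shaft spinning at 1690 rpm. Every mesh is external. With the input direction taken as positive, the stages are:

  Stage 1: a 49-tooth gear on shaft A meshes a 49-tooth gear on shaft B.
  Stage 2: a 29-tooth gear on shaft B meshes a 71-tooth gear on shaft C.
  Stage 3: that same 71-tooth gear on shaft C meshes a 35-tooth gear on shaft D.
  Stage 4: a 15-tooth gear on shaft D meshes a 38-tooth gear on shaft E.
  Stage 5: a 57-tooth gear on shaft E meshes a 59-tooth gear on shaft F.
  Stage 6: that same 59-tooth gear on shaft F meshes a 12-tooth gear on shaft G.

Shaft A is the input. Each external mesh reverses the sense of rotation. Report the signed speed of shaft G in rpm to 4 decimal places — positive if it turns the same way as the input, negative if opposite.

Stage 1 [49T→49T]: ω = 1690.0000×49/49 = 1690.0000 rpm, dir flips to −; running = −1690.0000
Stage 2 [29T→71T]: ω = 1690.0000×29/71 = 690.2817 rpm, dir flips to +; running = +690.2817
Stage 3 [71T→35T]: ω = 690.2817×71/35 = 1400.2857 rpm, dir flips to −; running = −1400.2857
Stage 4 [15T→38T]: ω = 1400.2857×15/38 = 552.7444 rpm, dir flips to +; running = +552.7444
Stage 5 [57T→59T]: ω = 552.7444×57/59 = 534.0073 rpm, dir flips to −; running = −534.0073
Stage 6 [59T→12T]: ω = 534.0073×59/12 = 2625.5357 rpm, dir flips to +; running = +2625.5357

+2625.5357 rpm (same as input, |ω| = 2625.5357 rpm)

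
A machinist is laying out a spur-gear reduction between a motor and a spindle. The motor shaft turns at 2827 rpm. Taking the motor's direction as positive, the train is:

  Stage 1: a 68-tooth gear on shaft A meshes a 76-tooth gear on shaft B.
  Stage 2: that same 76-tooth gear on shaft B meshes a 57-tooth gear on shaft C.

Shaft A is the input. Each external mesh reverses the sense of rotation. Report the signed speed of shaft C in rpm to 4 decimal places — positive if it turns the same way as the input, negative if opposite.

Stage 1 [68T→76T]: ω = 2827.0000×68/76 = 2529.4211 rpm, dir flips to −; running = −2529.4211
Stage 2 [76T→57T]: ω = 2529.4211×76/57 = 3372.5614 rpm, dir flips to +; running = +3372.5614

+3372.5614 rpm (same as input, |ω| = 3372.5614 rpm)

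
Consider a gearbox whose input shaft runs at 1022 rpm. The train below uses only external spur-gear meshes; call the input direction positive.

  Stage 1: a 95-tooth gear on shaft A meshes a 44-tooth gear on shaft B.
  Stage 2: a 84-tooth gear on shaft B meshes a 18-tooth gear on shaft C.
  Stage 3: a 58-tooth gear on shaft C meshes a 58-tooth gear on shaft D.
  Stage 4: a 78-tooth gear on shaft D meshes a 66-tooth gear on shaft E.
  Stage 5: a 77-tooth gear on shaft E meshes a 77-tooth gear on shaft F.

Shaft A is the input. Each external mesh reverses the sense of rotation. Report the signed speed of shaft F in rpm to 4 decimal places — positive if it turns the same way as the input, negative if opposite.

-12169.6832 rpm (opposite to input, |ω| = 12169.6832 rpm)

Stage 1 [95T→44T]: ω = 1022.0000×95/44 = 2206.5909 rpm, dir flips to −; running = −2206.5909
Stage 2 [84T→18T]: ω = 2206.5909×84/18 = 10297.4242 rpm, dir flips to +; running = +10297.4242
Stage 3 [58T→58T]: ω = 10297.4242×58/58 = 10297.4242 rpm, dir flips to −; running = −10297.4242
Stage 4 [78T→66T]: ω = 10297.4242×78/66 = 12169.6832 rpm, dir flips to +; running = +12169.6832
Stage 5 [77T→77T]: ω = 12169.6832×77/77 = 12169.6832 rpm, dir flips to −; running = −12169.6832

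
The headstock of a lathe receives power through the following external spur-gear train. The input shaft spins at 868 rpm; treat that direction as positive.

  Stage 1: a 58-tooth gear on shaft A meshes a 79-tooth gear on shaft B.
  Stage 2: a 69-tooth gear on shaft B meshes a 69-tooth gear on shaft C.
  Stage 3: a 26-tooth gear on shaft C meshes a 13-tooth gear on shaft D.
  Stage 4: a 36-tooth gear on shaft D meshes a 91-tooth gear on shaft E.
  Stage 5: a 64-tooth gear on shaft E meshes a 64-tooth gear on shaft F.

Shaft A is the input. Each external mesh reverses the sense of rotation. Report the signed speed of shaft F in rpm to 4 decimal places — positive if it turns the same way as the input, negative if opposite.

-504.2103 rpm (opposite to input, |ω| = 504.2103 rpm)

Stage 1 [58T→79T]: ω = 868.0000×58/79 = 637.2658 rpm, dir flips to −; running = −637.2658
Stage 2 [69T→69T]: ω = 637.2658×69/69 = 637.2658 rpm, dir flips to +; running = +637.2658
Stage 3 [26T→13T]: ω = 637.2658×26/13 = 1274.5316 rpm, dir flips to −; running = −1274.5316
Stage 4 [36T→91T]: ω = 1274.5316×36/91 = 504.2103 rpm, dir flips to +; running = +504.2103
Stage 5 [64T→64T]: ω = 504.2103×64/64 = 504.2103 rpm, dir flips to −; running = −504.2103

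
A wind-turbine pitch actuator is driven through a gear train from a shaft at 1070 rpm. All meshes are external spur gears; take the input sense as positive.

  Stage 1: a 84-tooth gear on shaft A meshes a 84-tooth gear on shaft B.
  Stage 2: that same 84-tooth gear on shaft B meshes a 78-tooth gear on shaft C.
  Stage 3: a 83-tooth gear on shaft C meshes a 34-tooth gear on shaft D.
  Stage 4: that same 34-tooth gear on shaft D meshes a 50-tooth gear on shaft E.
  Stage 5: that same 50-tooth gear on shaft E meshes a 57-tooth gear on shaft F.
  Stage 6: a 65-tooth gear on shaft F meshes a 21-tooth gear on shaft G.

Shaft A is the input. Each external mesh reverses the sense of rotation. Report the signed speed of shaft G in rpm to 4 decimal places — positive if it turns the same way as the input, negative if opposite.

Stage 1 [84T→84T]: ω = 1070.0000×84/84 = 1070.0000 rpm, dir flips to −; running = −1070.0000
Stage 2 [84T→78T]: ω = 1070.0000×84/78 = 1152.3077 rpm, dir flips to +; running = +1152.3077
Stage 3 [83T→34T]: ω = 1152.3077×83/34 = 2812.9864 rpm, dir flips to −; running = −2812.9864
Stage 4 [34T→50T]: ω = 2812.9864×34/50 = 1912.8308 rpm, dir flips to +; running = +1912.8308
Stage 5 [50T→57T]: ω = 1912.8308×50/57 = 1677.9217 rpm, dir flips to −; running = −1677.9217
Stage 6 [65T→21T]: ω = 1677.9217×65/21 = 5193.5673 rpm, dir flips to +; running = +5193.5673

+5193.5673 rpm (same as input, |ω| = 5193.5673 rpm)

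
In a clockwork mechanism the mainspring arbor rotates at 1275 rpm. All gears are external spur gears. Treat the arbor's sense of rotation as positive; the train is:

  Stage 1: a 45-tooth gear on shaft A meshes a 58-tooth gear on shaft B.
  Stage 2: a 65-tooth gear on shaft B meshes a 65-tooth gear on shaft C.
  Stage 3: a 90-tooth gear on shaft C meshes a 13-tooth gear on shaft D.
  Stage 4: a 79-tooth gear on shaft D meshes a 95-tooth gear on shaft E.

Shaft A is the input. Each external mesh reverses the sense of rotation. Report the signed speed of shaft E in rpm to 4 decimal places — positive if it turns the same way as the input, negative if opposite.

+5695.0475 rpm (same as input, |ω| = 5695.0475 rpm)

Stage 1 [45T→58T]: ω = 1275.0000×45/58 = 989.2241 rpm, dir flips to −; running = −989.2241
Stage 2 [65T→65T]: ω = 989.2241×65/65 = 989.2241 rpm, dir flips to +; running = +989.2241
Stage 3 [90T→13T]: ω = 989.2241×90/13 = 6848.4748 rpm, dir flips to −; running = −6848.4748
Stage 4 [79T→95T]: ω = 6848.4748×79/95 = 5695.0475 rpm, dir flips to +; running = +5695.0475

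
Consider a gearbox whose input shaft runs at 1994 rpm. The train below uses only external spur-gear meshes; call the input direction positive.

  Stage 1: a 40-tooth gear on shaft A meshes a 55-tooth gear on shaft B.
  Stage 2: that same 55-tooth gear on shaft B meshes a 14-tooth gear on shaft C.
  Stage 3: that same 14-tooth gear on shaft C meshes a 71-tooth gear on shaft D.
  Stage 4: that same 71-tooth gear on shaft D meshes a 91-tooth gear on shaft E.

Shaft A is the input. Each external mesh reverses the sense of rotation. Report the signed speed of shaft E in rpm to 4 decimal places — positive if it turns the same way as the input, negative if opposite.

Stage 1 [40T→55T]: ω = 1994.0000×40/55 = 1450.1818 rpm, dir flips to −; running = −1450.1818
Stage 2 [55T→14T]: ω = 1450.1818×55/14 = 5697.1429 rpm, dir flips to +; running = +5697.1429
Stage 3 [14T→71T]: ω = 5697.1429×14/71 = 1123.3803 rpm, dir flips to −; running = −1123.3803
Stage 4 [71T→91T]: ω = 1123.3803×71/91 = 876.4835 rpm, dir flips to +; running = +876.4835

+876.4835 rpm (same as input, |ω| = 876.4835 rpm)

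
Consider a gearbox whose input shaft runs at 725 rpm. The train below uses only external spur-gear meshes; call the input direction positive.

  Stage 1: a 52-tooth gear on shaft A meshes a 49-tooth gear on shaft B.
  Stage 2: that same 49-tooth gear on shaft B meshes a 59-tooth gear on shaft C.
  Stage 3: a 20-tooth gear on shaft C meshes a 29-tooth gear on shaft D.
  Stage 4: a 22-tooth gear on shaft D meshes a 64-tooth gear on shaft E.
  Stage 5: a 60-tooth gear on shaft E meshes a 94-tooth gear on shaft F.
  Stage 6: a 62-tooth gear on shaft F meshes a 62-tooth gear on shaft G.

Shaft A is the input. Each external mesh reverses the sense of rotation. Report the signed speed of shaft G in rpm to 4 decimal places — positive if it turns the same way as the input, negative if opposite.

Stage 1 [52T→49T]: ω = 725.0000×52/49 = 769.3878 rpm, dir flips to −; running = −769.3878
Stage 2 [49T→59T]: ω = 769.3878×49/59 = 638.9831 rpm, dir flips to +; running = +638.9831
Stage 3 [20T→29T]: ω = 638.9831×20/29 = 440.6780 rpm, dir flips to −; running = −440.6780
Stage 4 [22T→64T]: ω = 440.6780×22/64 = 151.4831 rpm, dir flips to +; running = +151.4831
Stage 5 [60T→94T]: ω = 151.4831×60/94 = 96.6913 rpm, dir flips to −; running = −96.6913
Stage 6 [62T→62T]: ω = 96.6913×62/62 = 96.6913 rpm, dir flips to +; running = +96.6913

+96.6913 rpm (same as input, |ω| = 96.6913 rpm)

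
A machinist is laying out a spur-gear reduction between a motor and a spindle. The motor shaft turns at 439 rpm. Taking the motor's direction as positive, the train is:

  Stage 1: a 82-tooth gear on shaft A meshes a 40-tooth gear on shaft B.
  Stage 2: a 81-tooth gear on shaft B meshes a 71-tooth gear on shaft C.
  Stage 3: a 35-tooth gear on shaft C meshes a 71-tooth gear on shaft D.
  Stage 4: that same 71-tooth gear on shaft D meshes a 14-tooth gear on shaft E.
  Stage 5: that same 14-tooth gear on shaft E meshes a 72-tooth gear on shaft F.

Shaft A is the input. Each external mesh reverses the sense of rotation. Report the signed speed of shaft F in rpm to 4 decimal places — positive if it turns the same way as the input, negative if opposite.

-499.0920 rpm (opposite to input, |ω| = 499.0920 rpm)

Stage 1 [82T→40T]: ω = 439.0000×82/40 = 899.9500 rpm, dir flips to −; running = −899.9500
Stage 2 [81T→71T]: ω = 899.9500×81/71 = 1026.7035 rpm, dir flips to +; running = +1026.7035
Stage 3 [35T→71T]: ω = 1026.7035×35/71 = 506.1215 rpm, dir flips to −; running = −506.1215
Stage 4 [71T→14T]: ω = 506.1215×71/14 = 2566.7588 rpm, dir flips to +; running = +2566.7588
Stage 5 [14T→72T]: ω = 2566.7588×14/72 = 499.0920 rpm, dir flips to −; running = −499.0920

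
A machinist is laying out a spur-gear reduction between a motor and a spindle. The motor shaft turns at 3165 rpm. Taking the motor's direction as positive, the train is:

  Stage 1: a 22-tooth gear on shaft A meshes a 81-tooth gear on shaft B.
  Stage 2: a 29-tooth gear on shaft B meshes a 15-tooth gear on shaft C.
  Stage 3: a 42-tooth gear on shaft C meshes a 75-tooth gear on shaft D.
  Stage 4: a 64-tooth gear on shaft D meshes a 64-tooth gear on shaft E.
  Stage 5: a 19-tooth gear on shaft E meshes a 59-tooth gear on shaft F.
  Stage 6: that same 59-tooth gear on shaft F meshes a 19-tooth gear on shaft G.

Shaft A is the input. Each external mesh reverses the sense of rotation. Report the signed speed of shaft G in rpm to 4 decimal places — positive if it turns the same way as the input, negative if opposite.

+930.6923 rpm (same as input, |ω| = 930.6923 rpm)

Stage 1 [22T→81T]: ω = 3165.0000×22/81 = 859.6296 rpm, dir flips to −; running = −859.6296
Stage 2 [29T→15T]: ω = 859.6296×29/15 = 1661.9506 rpm, dir flips to +; running = +1661.9506
Stage 3 [42T→75T]: ω = 1661.9506×42/75 = 930.6923 rpm, dir flips to −; running = −930.6923
Stage 4 [64T→64T]: ω = 930.6923×64/64 = 930.6923 rpm, dir flips to +; running = +930.6923
Stage 5 [19T→59T]: ω = 930.6923×19/59 = 299.7145 rpm, dir flips to −; running = −299.7145
Stage 6 [59T→19T]: ω = 299.7145×59/19 = 930.6923 rpm, dir flips to +; running = +930.6923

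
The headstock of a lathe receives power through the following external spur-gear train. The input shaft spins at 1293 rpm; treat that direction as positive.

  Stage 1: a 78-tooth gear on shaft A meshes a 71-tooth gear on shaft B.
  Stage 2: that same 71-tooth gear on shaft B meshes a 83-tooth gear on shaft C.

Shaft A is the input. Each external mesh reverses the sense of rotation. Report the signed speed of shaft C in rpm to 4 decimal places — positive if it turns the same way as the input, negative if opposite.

+1215.1084 rpm (same as input, |ω| = 1215.1084 rpm)

Stage 1 [78T→71T]: ω = 1293.0000×78/71 = 1420.4789 rpm, dir flips to −; running = −1420.4789
Stage 2 [71T→83T]: ω = 1420.4789×71/83 = 1215.1084 rpm, dir flips to +; running = +1215.1084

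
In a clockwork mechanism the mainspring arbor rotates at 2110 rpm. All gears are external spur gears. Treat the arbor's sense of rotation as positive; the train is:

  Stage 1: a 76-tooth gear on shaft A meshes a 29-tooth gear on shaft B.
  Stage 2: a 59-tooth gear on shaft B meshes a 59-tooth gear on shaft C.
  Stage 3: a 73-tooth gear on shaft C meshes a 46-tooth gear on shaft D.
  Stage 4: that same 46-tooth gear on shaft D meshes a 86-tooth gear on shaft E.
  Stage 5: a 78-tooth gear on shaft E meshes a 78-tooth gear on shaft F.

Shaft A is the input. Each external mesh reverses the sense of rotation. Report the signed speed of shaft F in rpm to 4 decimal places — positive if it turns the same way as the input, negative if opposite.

-4693.7771 rpm (opposite to input, |ω| = 4693.7771 rpm)

Stage 1 [76T→29T]: ω = 2110.0000×76/29 = 5529.6552 rpm, dir flips to −; running = −5529.6552
Stage 2 [59T→59T]: ω = 5529.6552×59/59 = 5529.6552 rpm, dir flips to +; running = +5529.6552
Stage 3 [73T→46T]: ω = 5529.6552×73/46 = 8775.3223 rpm, dir flips to −; running = −8775.3223
Stage 4 [46T→86T]: ω = 8775.3223×46/86 = 4693.7771 rpm, dir flips to +; running = +4693.7771
Stage 5 [78T→78T]: ω = 4693.7771×78/78 = 4693.7771 rpm, dir flips to −; running = −4693.7771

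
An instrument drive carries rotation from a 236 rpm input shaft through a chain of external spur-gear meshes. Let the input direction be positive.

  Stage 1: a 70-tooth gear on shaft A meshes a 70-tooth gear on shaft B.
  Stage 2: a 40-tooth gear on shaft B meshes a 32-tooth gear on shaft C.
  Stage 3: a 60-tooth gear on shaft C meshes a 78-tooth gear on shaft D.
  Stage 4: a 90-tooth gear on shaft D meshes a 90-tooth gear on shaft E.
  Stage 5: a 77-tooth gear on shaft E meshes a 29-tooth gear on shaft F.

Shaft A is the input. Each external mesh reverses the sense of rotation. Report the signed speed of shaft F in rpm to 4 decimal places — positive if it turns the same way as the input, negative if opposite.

-602.5199 rpm (opposite to input, |ω| = 602.5199 rpm)

Stage 1 [70T→70T]: ω = 236.0000×70/70 = 236.0000 rpm, dir flips to −; running = −236.0000
Stage 2 [40T→32T]: ω = 236.0000×40/32 = 295.0000 rpm, dir flips to +; running = +295.0000
Stage 3 [60T→78T]: ω = 295.0000×60/78 = 226.9231 rpm, dir flips to −; running = −226.9231
Stage 4 [90T→90T]: ω = 226.9231×90/90 = 226.9231 rpm, dir flips to +; running = +226.9231
Stage 5 [77T→29T]: ω = 226.9231×77/29 = 602.5199 rpm, dir flips to −; running = −602.5199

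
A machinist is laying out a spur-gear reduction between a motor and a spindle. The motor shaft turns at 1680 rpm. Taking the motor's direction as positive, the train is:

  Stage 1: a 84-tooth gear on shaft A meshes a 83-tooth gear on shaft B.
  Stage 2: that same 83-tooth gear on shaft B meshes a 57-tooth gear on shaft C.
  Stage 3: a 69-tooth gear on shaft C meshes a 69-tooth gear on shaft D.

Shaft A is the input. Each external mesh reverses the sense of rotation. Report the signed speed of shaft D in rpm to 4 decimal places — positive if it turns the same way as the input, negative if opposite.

Stage 1 [84T→83T]: ω = 1680.0000×84/83 = 1700.2410 rpm, dir flips to −; running = −1700.2410
Stage 2 [83T→57T]: ω = 1700.2410×83/57 = 2475.7895 rpm, dir flips to +; running = +2475.7895
Stage 3 [69T→69T]: ω = 2475.7895×69/69 = 2475.7895 rpm, dir flips to −; running = −2475.7895

-2475.7895 rpm (opposite to input, |ω| = 2475.7895 rpm)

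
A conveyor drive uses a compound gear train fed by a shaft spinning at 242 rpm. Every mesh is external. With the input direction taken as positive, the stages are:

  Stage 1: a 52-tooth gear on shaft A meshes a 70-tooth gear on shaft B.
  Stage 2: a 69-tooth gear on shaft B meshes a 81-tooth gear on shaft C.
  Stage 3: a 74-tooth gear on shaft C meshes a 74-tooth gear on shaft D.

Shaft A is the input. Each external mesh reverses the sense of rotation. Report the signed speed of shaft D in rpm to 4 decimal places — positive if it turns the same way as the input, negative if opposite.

-153.1386 rpm (opposite to input, |ω| = 153.1386 rpm)

Stage 1 [52T→70T]: ω = 242.0000×52/70 = 179.7714 rpm, dir flips to −; running = −179.7714
Stage 2 [69T→81T]: ω = 179.7714×69/81 = 153.1386 rpm, dir flips to +; running = +153.1386
Stage 3 [74T→74T]: ω = 153.1386×74/74 = 153.1386 rpm, dir flips to −; running = −153.1386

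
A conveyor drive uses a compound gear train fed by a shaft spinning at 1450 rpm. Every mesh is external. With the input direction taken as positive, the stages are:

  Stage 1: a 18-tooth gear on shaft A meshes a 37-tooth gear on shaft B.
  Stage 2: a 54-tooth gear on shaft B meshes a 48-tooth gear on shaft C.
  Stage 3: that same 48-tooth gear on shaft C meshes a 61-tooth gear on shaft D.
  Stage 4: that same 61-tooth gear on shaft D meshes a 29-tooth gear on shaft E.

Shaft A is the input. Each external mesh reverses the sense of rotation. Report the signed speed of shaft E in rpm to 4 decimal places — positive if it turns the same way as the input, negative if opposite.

+1313.5135 rpm (same as input, |ω| = 1313.5135 rpm)

Stage 1 [18T→37T]: ω = 1450.0000×18/37 = 705.4054 rpm, dir flips to −; running = −705.4054
Stage 2 [54T→48T]: ω = 705.4054×54/48 = 793.5811 rpm, dir flips to +; running = +793.5811
Stage 3 [48T→61T]: ω = 793.5811×48/61 = 624.4572 rpm, dir flips to −; running = −624.4572
Stage 4 [61T→29T]: ω = 624.4572×61/29 = 1313.5135 rpm, dir flips to +; running = +1313.5135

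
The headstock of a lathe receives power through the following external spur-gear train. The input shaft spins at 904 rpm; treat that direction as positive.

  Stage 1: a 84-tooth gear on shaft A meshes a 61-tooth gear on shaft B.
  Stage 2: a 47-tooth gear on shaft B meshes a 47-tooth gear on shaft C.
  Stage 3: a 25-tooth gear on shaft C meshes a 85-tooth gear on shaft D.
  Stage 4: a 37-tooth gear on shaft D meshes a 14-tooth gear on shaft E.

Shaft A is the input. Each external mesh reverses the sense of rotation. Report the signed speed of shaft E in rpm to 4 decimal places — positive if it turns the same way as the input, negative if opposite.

Stage 1 [84T→61T]: ω = 904.0000×84/61 = 1244.8525 rpm, dir flips to −; running = −1244.8525
Stage 2 [47T→47T]: ω = 1244.8525×47/47 = 1244.8525 rpm, dir flips to +; running = +1244.8525
Stage 3 [25T→85T]: ω = 1244.8525×25/85 = 366.1331 rpm, dir flips to −; running = −366.1331
Stage 4 [37T→14T]: ω = 366.1331×37/14 = 967.6374 rpm, dir flips to +; running = +967.6374

+967.6374 rpm (same as input, |ω| = 967.6374 rpm)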